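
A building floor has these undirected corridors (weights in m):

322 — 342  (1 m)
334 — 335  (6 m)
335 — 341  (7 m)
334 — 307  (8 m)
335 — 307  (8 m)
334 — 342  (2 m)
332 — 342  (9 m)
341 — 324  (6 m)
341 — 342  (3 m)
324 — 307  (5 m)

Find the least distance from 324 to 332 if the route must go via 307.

24 m

Shortest 324→307: 324–307 = 5
Best 307 to 332: 307–334–342–332 costing 19
Total via 307: 5 + 19 = 24 m.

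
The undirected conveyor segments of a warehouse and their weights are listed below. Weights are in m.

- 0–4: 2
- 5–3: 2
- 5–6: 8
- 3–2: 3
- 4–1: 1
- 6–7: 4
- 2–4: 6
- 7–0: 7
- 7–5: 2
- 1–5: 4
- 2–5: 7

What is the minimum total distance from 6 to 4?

Settle nodes by increasing distance from 6:
6: 0
7: 4  (via 6)
5: 6  (via 7)
3: 8  (via 5)
1: 10  (via 5)
0: 11  (via 7)
2: 11  (via 3)
4: 11  (via 1)
Shortest route: 6–7–5–1–4 = 11 m.

11 m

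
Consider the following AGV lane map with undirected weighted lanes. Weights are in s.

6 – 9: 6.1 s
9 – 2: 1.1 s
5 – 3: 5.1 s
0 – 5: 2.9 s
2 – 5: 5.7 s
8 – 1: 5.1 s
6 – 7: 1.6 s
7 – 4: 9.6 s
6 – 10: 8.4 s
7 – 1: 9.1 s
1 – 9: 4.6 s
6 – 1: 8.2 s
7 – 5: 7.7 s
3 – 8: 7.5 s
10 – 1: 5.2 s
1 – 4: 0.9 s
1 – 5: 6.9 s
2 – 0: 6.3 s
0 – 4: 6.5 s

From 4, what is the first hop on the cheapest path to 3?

1

Candidate routes:
4 → 1 → 5 → 3: 0.9+6.9+5.1 = 12.9
4 → 1 → 8 → 3: 0.9+5.1+7.5 = 13.5
Cheapest is 4 → 1 → 5 → 3 at 12.9 s.
So from 4 the first move is to 1.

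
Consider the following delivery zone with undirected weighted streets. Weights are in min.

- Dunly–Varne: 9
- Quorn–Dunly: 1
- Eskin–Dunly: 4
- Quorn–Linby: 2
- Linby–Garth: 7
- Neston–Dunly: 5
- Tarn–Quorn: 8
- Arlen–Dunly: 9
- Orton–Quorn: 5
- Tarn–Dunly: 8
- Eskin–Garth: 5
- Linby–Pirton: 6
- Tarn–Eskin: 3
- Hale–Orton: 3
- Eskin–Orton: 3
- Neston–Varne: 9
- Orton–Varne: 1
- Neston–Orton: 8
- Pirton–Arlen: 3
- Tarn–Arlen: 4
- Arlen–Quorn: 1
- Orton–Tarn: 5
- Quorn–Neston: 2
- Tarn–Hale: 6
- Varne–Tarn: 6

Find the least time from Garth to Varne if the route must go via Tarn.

14 min

Best Garth to Tarn: Garth → Eskin → Tarn costing 8
Shortest Tarn→Varne: Tarn → Varne = 6
Total via Tarn: 8 + 6 = 14 min.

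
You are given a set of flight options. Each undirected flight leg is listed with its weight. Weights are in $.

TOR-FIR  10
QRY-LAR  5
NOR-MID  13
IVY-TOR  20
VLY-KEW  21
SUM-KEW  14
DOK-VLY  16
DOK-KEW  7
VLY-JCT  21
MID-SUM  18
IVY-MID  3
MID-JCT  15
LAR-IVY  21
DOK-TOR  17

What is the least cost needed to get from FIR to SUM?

Compare a few routes:
FIR - TOR - DOK - VLY - KEW - SUM: 10+17+16+21+14 = 78
FIR - TOR - DOK - KEW - SUM: 10+17+7+14 = 48
FIR - TOR - IVY - MID - SUM: 10+20+3+18 = 51
Cheapest is FIR - TOR - DOK - KEW - SUM at $48.

$48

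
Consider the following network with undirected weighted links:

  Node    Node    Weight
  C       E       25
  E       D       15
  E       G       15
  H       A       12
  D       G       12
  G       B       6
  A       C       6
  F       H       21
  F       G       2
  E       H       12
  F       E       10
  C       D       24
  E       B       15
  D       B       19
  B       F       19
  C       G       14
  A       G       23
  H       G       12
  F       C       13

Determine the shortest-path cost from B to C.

Candidate routes:
B–G–C: 6+14 = 20
B–F–C: 19+13 = 32
B–G–F–C: 6+2+13 = 21
The minimum is 20 via B–G–C.

20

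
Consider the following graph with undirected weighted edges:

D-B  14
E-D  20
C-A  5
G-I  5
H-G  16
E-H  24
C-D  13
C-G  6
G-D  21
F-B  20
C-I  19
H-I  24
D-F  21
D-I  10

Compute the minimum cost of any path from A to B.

Compare a few routes:
A - C - G - I - D - B: 5+6+5+10+14 = 40
A - C - I - D - B: 5+19+10+14 = 48
A - C - D - B: 5+13+14 = 32
A - C - G - D - B: 5+6+21+14 = 46
The minimum is 32 via A - C - D - B.

32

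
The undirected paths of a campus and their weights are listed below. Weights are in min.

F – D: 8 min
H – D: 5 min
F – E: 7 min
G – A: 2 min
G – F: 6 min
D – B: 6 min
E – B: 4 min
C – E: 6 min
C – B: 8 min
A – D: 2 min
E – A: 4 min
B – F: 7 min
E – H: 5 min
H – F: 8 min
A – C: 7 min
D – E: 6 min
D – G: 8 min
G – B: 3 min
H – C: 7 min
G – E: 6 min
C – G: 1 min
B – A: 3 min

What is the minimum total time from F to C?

Compare a few routes:
F → B → G → C: 7+3+1 = 11
F → B → A → G → C: 7+3+2+1 = 13
F → G → C: 6+1 = 7
Cheapest is F → G → C at 7 min.

7 min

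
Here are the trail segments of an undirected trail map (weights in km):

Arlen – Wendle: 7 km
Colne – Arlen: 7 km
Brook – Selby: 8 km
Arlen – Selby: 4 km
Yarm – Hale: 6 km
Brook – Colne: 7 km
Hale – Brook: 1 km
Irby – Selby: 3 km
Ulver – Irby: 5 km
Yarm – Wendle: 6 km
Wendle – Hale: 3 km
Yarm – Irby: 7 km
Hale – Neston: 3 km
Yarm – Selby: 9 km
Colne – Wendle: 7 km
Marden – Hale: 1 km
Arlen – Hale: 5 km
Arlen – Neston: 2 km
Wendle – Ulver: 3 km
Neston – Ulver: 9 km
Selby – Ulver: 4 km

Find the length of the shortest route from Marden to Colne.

9 km

Compare a few routes:
Marden - Hale - Brook - Colne: 1+1+7 = 9
Marden - Hale - Neston - Arlen - Colne: 1+3+2+7 = 13
Marden - Hale - Wendle - Colne: 1+3+7 = 11
The minimum is 9 km via Marden - Hale - Brook - Colne.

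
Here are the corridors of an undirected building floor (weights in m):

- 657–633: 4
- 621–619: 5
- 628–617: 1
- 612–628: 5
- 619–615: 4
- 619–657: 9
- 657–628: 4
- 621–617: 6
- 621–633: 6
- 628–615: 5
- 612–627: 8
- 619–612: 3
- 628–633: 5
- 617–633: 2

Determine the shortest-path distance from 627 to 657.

Candidate routes:
627 → 612 → 628 → 633 → 657: 8+5+5+4 = 22
627 → 612 → 619 → 657: 8+3+9 = 20
627 → 612 → 628 → 657: 8+5+4 = 17
627 → 612 → 628 → 617 → 633 → 657: 8+5+1+2+4 = 20
Cheapest is 627 → 612 → 628 → 657 at 17 m.

17 m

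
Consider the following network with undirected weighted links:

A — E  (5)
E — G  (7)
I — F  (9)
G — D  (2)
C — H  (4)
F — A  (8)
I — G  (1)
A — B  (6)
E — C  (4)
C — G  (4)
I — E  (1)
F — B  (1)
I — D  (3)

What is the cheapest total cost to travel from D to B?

13

Enumerating some paths:
D → I → F → B: 3+9+1 = 13
D → G → I → E → A → B: 2+1+1+5+6 = 15
Cheapest is D → I → F → B at 13.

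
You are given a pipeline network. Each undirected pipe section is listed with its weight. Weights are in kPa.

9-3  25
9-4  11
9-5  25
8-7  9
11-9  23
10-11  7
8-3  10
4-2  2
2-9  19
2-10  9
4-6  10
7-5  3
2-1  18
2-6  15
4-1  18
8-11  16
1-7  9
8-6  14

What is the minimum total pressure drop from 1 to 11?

Settle nodes by increasing distance from 1:
1: 0
7: 9  (via 1)
5: 12  (via 7)
2: 18  (via 1)
4: 18  (via 1)
8: 18  (via 7)
10: 27  (via 2)
3: 28  (via 8)
6: 28  (via 4)
9: 29  (via 4)
11: 34  (via 8)
Shortest route: 1 → 7 → 8 → 11 = 34 kPa.

34 kPa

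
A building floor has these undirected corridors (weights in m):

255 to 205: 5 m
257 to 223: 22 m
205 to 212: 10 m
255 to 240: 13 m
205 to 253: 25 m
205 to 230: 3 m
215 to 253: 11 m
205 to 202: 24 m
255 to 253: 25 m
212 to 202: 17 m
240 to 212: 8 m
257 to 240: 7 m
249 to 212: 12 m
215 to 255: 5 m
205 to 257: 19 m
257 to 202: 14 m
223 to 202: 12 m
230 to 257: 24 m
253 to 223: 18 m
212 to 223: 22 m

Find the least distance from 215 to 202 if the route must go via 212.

Shortest 215→212: 215 → 255 → 205 → 212 = 20
Best 212 to 202: 212 → 202 costing 17
Total via 212: 20 + 17 = 37 m.

37 m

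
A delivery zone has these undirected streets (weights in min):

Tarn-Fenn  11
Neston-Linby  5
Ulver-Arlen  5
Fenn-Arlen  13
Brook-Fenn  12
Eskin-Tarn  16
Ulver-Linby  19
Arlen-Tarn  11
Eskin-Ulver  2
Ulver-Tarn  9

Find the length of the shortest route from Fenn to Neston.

42 min

Settle nodes by increasing distance from Fenn:
Fenn: 0
Tarn: 11  (via Fenn)
Brook: 12  (via Fenn)
Arlen: 13  (via Fenn)
Ulver: 18  (via Arlen)
Eskin: 20  (via Ulver)
Linby: 37  (via Ulver)
Neston: 42  (via Linby)
Shortest route: Fenn–Arlen–Ulver–Linby–Neston = 42 min.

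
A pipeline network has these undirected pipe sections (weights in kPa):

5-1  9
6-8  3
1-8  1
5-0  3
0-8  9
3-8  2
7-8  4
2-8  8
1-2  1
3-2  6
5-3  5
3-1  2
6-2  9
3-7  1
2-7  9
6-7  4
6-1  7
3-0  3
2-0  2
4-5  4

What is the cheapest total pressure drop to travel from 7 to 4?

Compare a few routes:
7 → 3 → 0 → 5 → 4: 1+3+3+4 = 11
7 → 3 → 5 → 4: 1+5+4 = 10
7 → 3 → 1 → 2 → 0 → 5 → 4: 1+2+1+2+3+4 = 13
Cheapest is 7 → 3 → 5 → 4 at 10 kPa.

10 kPa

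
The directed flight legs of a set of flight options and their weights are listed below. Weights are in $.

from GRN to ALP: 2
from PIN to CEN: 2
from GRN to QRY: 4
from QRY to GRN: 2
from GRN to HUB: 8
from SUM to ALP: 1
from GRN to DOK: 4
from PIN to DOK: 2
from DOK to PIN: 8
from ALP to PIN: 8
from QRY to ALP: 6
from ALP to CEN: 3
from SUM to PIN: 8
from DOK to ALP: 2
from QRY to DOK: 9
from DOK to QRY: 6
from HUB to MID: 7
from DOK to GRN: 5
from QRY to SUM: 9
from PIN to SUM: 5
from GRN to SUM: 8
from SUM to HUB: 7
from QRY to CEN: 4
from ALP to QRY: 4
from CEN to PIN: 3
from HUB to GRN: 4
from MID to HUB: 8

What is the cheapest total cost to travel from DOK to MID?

Compare a few routes:
DOK–ALP–QRY–GRN–HUB–MID: 2+4+2+8+7 = 23
DOK–GRN–HUB–MID: 5+8+7 = 20
Cheapest is DOK–GRN–HUB–MID at $20.

$20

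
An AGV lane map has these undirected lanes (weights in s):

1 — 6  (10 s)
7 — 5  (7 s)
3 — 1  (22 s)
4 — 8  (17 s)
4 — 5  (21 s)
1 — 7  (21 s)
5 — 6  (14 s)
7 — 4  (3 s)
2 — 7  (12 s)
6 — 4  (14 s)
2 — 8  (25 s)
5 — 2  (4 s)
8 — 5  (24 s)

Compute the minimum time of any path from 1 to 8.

41 s

Shortest distances from 1:
1: 0
6: 10  (via 1)
7: 21  (via 1)
3: 22  (via 1)
4: 24  (via 6)
5: 24  (via 6)
2: 28  (via 5)
8: 41  (via 4)
Shortest route: 1 → 6 → 4 → 8 = 41 s.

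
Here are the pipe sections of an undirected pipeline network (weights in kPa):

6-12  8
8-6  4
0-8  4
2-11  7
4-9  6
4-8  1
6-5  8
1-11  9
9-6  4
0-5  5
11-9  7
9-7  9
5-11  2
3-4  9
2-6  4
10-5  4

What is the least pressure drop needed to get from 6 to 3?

14 kPa

Enumerating some paths:
6–9–4–3: 4+6+9 = 19
6–8–4–3: 4+1+9 = 14
Cheapest is 6–8–4–3 at 14 kPa.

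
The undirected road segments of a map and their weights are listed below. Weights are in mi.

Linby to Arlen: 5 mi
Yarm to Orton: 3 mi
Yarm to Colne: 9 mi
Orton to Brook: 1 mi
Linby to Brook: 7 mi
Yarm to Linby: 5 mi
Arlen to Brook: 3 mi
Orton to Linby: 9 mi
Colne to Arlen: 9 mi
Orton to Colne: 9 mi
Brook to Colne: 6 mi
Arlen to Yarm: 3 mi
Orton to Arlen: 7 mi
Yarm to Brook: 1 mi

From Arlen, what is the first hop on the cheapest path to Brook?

Brook

Compare a few routes:
Arlen–Brook: 3 = 3
Arlen–Yarm–Brook: 3+1 = 4
Arlen–Yarm–Orton–Brook: 3+3+1 = 7
The minimum is 3 mi via Arlen–Brook.
So from Arlen the first move is to Brook.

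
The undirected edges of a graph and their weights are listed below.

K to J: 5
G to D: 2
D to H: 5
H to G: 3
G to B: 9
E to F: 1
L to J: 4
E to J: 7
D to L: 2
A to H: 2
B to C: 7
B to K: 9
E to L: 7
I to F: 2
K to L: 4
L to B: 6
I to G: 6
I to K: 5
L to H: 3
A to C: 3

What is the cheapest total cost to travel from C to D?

Running Dijkstra from C:
C: 0
A: 3  (via C)
H: 5  (via A)
B: 7  (via C)
G: 8  (via H)
L: 8  (via H)
D: 10  (via H)
Shortest route: C → A → H → D = 10.

10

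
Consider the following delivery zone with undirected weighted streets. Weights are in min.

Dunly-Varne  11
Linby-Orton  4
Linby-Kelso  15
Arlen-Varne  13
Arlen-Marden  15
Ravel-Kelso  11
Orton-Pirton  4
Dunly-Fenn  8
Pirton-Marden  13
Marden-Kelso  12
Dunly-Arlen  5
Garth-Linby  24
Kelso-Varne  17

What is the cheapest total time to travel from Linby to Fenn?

Enumerating some paths:
Linby - Orton - Pirton - Marden - Arlen - Dunly - Fenn: 4+4+13+15+5+8 = 49
Linby - Kelso - Varne - Dunly - Fenn: 15+17+11+8 = 51
The minimum is 49 min via Linby - Orton - Pirton - Marden - Arlen - Dunly - Fenn.

49 min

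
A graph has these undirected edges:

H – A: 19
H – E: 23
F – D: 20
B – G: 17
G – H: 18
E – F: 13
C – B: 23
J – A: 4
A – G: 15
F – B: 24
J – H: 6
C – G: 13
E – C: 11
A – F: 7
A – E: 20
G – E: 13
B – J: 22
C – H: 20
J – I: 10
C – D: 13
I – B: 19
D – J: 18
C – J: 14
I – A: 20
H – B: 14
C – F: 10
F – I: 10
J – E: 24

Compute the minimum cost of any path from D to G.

Shortest distances from D:
D: 0
C: 13  (via D)
J: 18  (via D)
F: 20  (via D)
A: 22  (via J)
E: 24  (via C)
H: 24  (via J)
G: 26  (via C)
Shortest route: D → C → G = 26.

26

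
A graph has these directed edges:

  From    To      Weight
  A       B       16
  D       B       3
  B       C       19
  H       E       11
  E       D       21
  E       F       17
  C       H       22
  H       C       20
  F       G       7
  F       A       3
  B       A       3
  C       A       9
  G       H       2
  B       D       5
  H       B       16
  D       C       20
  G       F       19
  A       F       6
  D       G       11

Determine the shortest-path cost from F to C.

29

Settle nodes by increasing distance from F:
F: 0
A: 3  (via F)
G: 7  (via F)
H: 9  (via G)
B: 19  (via A)
E: 20  (via H)
D: 24  (via B)
C: 29  (via H)
Shortest route: F–G–H–C = 29.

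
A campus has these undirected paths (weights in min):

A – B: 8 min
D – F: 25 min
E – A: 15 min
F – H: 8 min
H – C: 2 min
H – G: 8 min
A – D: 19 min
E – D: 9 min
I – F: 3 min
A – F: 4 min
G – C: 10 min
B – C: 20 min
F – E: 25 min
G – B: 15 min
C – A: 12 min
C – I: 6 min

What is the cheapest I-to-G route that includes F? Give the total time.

19 min

Best I to F: I → F costing 3
Shortest F→G: F → H → G = 16
Total via F: 3 + 16 = 19 min.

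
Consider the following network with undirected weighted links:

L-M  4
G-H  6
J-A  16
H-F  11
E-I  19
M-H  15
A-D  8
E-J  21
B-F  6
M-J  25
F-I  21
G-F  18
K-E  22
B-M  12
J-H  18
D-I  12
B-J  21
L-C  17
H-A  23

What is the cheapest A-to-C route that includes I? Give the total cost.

Shortest A→I: A–D–I = 20
Best I to C: I–F–B–M–L–C costing 60
Total via I: 20 + 60 = 80.

80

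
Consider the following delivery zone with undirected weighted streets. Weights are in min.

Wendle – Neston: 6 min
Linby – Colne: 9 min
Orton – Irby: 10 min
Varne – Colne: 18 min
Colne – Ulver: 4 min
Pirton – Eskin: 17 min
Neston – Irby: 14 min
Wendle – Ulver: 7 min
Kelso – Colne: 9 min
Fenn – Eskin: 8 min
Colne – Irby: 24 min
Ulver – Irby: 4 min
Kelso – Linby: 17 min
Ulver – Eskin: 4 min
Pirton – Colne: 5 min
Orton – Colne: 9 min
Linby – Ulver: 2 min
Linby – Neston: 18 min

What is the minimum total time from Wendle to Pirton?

16 min

Running Dijkstra from Wendle:
Wendle: 0
Neston: 6  (via Wendle)
Ulver: 7  (via Wendle)
Linby: 9  (via Ulver)
Eskin: 11  (via Ulver)
Colne: 11  (via Ulver)
Irby: 11  (via Ulver)
Pirton: 16  (via Colne)
Shortest route: Wendle → Ulver → Colne → Pirton = 16 min.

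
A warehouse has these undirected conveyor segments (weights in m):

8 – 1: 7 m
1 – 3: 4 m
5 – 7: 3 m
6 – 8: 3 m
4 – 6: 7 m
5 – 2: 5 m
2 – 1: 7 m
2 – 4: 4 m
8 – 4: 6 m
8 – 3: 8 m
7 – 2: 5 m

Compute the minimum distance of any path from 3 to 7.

16 m

Shortest distances from 3:
3: 0
1: 4  (via 3)
8: 8  (via 3)
2: 11  (via 1)
6: 11  (via 8)
4: 14  (via 8)
5: 16  (via 2)
7: 16  (via 2)
Shortest route: 3 → 1 → 2 → 7 = 16 m.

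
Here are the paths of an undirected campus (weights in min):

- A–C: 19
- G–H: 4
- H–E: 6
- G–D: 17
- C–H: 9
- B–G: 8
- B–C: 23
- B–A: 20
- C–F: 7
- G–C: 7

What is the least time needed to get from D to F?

31 min

Candidate routes:
D–G–C–F: 17+7+7 = 31
D–G–B–C–F: 17+8+23+7 = 55
D–G–H–C–F: 17+4+9+7 = 37
The minimum is 31 min via D–G–C–F.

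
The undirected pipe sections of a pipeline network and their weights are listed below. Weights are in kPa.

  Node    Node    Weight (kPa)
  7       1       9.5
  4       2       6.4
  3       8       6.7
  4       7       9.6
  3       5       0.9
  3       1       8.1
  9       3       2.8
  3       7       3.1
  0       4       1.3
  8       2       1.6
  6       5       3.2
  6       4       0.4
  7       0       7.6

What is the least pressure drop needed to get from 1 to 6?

12.2 kPa

Candidate routes:
1–3–5–6: 8.1+0.9+3.2 = 12.2
1–7–3–5–6: 9.5+3.1+0.9+3.2 = 16.7
The minimum is 12.2 kPa via 1–3–5–6.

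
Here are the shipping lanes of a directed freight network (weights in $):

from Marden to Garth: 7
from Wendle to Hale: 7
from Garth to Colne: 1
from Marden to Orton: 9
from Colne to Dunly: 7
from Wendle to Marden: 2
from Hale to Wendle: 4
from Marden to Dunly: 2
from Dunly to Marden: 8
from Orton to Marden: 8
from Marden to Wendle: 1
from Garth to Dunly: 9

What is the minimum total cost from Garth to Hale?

$24

Settle nodes by increasing distance from Garth:
Garth: 0
Colne: 1  (via Garth)
Dunly: 8  (via Colne)
Marden: 16  (via Dunly)
Wendle: 17  (via Marden)
Hale: 24  (via Wendle)
Shortest route: Garth → Colne → Dunly → Marden → Wendle → Hale = $24.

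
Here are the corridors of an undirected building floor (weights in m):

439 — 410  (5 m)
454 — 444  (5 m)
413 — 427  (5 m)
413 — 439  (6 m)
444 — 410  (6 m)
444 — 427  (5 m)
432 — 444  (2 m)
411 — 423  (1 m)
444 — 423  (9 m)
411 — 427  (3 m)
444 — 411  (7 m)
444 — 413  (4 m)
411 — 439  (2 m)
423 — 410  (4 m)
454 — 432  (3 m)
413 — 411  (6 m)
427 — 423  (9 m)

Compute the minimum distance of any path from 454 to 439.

14 m

Settle nodes by increasing distance from 454:
454: 0
432: 3  (via 454)
444: 5  (via 454)
413: 9  (via 444)
427: 10  (via 444)
410: 11  (via 444)
411: 12  (via 444)
423: 13  (via 411)
439: 14  (via 411)
Shortest route: 454–444–411–439 = 14 m.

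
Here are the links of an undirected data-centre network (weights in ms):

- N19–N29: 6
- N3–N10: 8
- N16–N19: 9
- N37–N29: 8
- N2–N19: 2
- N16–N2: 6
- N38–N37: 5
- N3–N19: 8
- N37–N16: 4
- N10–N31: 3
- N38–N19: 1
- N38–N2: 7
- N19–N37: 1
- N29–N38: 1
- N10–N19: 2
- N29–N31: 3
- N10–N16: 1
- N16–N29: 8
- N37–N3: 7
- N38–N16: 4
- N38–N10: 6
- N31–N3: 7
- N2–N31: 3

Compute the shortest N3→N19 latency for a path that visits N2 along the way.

12 ms

Best N3 to N2: N3 → N31 → N2 costing 10
Best N2 to N19: N2 → N19 costing 2
Total via N2: 10 + 2 = 12 ms.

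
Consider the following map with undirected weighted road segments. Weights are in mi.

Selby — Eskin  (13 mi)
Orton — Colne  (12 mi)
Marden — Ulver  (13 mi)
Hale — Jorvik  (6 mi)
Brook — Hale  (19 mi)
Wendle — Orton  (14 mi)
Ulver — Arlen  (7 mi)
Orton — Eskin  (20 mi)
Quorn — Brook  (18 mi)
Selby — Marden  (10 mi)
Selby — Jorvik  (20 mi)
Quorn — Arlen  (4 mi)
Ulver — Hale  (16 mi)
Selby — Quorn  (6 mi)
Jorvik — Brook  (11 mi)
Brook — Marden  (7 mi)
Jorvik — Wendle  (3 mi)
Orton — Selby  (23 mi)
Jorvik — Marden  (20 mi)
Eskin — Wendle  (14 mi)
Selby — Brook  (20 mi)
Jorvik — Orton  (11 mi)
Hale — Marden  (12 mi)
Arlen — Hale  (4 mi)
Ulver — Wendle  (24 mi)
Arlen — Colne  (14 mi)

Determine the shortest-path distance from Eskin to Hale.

Running Dijkstra from Eskin:
Eskin: 0
Selby: 13  (via Eskin)
Wendle: 14  (via Eskin)
Jorvik: 17  (via Wendle)
Quorn: 19  (via Selby)
Orton: 20  (via Eskin)
Arlen: 23  (via Quorn)
Marden: 23  (via Selby)
Hale: 23  (via Jorvik)
Shortest route: Eskin–Wendle–Jorvik–Hale = 23 mi.

23 mi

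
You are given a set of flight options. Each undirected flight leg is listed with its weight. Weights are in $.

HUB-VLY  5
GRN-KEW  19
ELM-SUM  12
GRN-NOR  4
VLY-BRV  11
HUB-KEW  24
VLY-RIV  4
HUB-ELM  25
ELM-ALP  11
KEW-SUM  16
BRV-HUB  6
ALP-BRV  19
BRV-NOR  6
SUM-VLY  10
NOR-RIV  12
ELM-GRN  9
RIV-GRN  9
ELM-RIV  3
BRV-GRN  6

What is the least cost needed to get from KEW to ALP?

$39

Enumerating some paths:
KEW → GRN → RIV → ELM → ALP: 19+9+3+11 = 42
KEW → SUM → ELM → ALP: 16+12+11 = 39
Cheapest is KEW → SUM → ELM → ALP at $39.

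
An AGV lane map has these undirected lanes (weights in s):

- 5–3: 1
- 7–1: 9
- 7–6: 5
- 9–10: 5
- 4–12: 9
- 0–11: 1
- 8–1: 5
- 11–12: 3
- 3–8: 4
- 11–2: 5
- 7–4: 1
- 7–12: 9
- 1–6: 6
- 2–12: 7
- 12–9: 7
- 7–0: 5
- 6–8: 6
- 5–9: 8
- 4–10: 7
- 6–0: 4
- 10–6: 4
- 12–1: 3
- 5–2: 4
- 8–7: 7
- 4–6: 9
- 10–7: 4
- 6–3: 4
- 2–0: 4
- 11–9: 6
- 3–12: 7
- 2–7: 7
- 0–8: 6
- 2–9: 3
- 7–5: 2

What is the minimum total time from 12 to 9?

Running Dijkstra from 12:
12: 0
1: 3  (via 12)
11: 3  (via 12)
0: 4  (via 11)
2: 7  (via 12)
3: 7  (via 12)
9: 7  (via 12)
Shortest route: 12–9 = 7 s.

7 s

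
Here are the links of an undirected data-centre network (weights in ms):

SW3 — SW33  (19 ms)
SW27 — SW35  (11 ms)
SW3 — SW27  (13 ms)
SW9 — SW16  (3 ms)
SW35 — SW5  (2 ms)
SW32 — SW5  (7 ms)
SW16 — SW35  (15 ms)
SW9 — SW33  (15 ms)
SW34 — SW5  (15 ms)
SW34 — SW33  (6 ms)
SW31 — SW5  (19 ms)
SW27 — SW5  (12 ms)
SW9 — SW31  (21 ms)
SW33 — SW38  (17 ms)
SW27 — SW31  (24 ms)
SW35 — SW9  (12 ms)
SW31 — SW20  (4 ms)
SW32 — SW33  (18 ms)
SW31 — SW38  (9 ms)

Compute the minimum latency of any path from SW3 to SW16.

37 ms

Enumerating some paths:
SW3 - SW33 - SW9 - SW16: 19+15+3 = 37
SW3 - SW27 - SW35 - SW16: 13+11+15 = 39
SW3 - SW27 - SW5 - SW35 - SW16: 13+12+2+15 = 42
SW3 - SW27 - SW35 - SW9 - SW16: 13+11+12+3 = 39
The minimum is 37 ms via SW3 - SW33 - SW9 - SW16.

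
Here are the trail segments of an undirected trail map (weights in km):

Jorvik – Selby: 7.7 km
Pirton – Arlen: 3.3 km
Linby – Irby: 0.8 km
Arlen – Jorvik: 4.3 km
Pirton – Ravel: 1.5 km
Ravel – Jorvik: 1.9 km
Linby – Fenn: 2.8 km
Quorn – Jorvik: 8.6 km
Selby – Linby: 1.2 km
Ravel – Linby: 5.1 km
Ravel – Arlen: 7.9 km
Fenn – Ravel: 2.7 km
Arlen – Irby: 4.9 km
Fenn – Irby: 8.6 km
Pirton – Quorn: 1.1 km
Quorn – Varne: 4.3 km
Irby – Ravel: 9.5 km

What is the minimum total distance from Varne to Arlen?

8.7 km

Running Dijkstra from Varne:
Varne: 0
Quorn: 4.3  (via Varne)
Pirton: 5.4  (via Quorn)
Ravel: 6.9  (via Pirton)
Arlen: 8.7  (via Pirton)
Shortest route: Varne → Quorn → Pirton → Arlen = 8.7 km.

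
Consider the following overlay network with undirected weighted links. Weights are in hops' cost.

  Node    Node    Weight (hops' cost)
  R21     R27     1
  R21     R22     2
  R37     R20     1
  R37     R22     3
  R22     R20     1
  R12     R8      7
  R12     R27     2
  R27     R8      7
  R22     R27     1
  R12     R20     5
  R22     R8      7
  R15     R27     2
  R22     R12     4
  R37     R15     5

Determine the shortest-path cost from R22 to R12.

3 hops' cost

Shortest distances from R22:
R22: 0
R27: 1  (via R22)
R20: 1  (via R22)
R21: 2  (via R22)
R37: 2  (via R20)
R12: 3  (via R27)
Shortest route: R22 → R27 → R12 = 3 hops' cost.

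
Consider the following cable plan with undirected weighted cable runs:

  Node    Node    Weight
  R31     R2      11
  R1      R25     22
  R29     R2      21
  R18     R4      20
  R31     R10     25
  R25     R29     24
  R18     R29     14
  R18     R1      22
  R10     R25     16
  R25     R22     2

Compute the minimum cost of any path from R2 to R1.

57

Candidate routes:
R2 - R29 - R25 - R1: 21+24+22 = 67
R2 - R31 - R10 - R25 - R1: 11+25+16+22 = 74
R2 - R29 - R18 - R1: 21+14+22 = 57
The minimum is 57 via R2 - R29 - R18 - R1.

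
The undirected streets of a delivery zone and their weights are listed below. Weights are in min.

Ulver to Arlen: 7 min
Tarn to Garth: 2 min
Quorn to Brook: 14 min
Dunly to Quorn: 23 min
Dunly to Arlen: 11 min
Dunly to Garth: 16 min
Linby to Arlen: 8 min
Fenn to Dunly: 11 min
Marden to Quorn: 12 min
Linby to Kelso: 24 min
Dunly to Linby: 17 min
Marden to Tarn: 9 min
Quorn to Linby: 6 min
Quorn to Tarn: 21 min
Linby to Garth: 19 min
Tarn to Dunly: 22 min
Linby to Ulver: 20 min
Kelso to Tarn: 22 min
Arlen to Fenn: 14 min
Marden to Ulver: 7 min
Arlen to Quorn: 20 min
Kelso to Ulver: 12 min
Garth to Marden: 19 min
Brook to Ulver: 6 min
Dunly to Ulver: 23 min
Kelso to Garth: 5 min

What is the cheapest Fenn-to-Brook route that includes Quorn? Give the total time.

42 min

Best Fenn to Quorn: Fenn → Arlen → Linby → Quorn costing 28
Shortest Quorn→Brook: Quorn → Brook = 14
Total via Quorn: 28 + 14 = 42 min.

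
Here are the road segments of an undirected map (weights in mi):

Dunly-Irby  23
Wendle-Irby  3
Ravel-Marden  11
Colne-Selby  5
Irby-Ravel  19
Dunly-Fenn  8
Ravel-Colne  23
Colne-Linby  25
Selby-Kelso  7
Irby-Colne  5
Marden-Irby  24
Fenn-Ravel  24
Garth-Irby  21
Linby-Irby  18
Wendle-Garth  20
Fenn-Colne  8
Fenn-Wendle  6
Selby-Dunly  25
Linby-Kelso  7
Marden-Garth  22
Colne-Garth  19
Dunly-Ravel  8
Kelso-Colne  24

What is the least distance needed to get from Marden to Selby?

34 mi

Candidate routes:
Marden - Ravel - Colne - Selby: 11+23+5 = 39
Marden - Irby - Colne - Selby: 24+5+5 = 34
Marden - Ravel - Dunly - Fenn - Colne - Selby: 11+8+8+8+5 = 40
The minimum is 34 mi via Marden - Irby - Colne - Selby.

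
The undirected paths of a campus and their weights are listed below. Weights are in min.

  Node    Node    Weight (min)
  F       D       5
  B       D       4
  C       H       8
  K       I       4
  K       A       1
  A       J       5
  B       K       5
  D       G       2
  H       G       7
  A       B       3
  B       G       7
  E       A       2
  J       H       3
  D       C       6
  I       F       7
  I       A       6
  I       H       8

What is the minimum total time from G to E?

Enumerating some paths:
G–D–B–A–E: 2+4+3+2 = 11
G–B–A–E: 7+3+2 = 12
Cheapest is G–D–B–A–E at 11 min.

11 min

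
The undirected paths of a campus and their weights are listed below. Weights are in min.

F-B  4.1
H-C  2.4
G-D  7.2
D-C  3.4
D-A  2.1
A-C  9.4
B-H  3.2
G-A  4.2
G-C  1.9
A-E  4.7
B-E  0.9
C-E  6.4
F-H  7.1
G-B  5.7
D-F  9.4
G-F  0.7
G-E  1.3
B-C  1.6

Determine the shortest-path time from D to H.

Settle nodes by increasing distance from D:
D: 0
A: 2.1  (via D)
C: 3.4  (via D)
B: 5  (via C)
G: 5.3  (via C)
H: 5.8  (via C)
Shortest route: D–C–H = 5.8 min.

5.8 min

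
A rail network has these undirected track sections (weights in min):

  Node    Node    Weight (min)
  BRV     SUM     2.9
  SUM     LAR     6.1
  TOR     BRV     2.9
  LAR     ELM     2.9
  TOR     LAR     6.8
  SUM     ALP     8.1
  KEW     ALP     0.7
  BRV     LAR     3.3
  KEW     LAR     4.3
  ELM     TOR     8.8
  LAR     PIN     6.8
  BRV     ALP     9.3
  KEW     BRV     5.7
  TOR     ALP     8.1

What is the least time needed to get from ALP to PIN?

Running Dijkstra from ALP:
ALP: 0
KEW: 0.7  (via ALP)
LAR: 5  (via KEW)
BRV: 6.4  (via KEW)
ELM: 7.9  (via LAR)
TOR: 8.1  (via ALP)
SUM: 8.1  (via ALP)
PIN: 11.8  (via LAR)
Shortest route: ALP → KEW → LAR → PIN = 11.8 min.

11.8 min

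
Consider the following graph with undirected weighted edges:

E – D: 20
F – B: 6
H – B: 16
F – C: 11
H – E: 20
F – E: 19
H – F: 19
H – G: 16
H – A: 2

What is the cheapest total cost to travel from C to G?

Compare a few routes:
C–F–B–H–G: 11+6+16+16 = 49
C–F–E–H–G: 11+19+20+16 = 66
C–F–H–G: 11+19+16 = 46
Cheapest is C–F–H–G at 46.

46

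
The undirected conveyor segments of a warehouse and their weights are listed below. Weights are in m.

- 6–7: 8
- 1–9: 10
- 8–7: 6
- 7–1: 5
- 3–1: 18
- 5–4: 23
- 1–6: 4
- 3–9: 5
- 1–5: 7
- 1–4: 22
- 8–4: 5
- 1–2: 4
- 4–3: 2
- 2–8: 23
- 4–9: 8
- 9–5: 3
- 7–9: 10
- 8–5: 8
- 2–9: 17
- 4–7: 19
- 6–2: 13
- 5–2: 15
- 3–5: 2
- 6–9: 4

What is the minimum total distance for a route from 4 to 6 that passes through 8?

Shortest 4→8: 4 → 8 = 5
Shortest 8→6: 8 → 7 → 6 = 14
Total via 8: 5 + 14 = 19 m.

19 m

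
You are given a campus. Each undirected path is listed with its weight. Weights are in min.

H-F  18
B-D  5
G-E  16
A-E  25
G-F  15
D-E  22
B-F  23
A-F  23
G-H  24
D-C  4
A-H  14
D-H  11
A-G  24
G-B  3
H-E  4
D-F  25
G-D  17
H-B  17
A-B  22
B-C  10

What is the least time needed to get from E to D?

Shortest distances from E:
E: 0
H: 4  (via E)
D: 15  (via H)
Shortest route: E → H → D = 15 min.

15 min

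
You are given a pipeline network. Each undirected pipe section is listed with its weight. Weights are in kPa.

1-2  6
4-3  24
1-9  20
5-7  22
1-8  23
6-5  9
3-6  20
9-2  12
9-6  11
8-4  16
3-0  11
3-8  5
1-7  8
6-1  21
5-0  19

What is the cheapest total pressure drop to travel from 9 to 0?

39 kPa

Compare a few routes:
9 - 6 - 3 - 0: 11+20+11 = 42
9 - 6 - 5 - 0: 11+9+19 = 39
Cheapest is 9 - 6 - 5 - 0 at 39 kPa.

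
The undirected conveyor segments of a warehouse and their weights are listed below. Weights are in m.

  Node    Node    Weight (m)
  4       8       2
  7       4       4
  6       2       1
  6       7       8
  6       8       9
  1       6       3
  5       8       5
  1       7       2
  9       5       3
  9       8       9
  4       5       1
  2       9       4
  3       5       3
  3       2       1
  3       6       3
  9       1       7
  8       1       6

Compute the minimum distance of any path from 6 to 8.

Enumerating some paths:
6 - 2 - 3 - 5 - 4 - 8: 1+1+3+1+2 = 8
6 - 1 - 8: 3+6 = 9
Cheapest is 6 - 2 - 3 - 5 - 4 - 8 at 8 m.

8 m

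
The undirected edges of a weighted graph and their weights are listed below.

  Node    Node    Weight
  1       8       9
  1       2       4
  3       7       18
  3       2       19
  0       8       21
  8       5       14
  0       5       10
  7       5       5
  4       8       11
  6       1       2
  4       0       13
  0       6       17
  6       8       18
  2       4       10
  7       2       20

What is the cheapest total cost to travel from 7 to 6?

26

Shortest distances from 7:
7: 0
5: 5  (via 7)
0: 15  (via 5)
3: 18  (via 7)
8: 19  (via 5)
2: 20  (via 7)
1: 24  (via 2)
6: 26  (via 1)
Shortest route: 7 → 2 → 1 → 6 = 26.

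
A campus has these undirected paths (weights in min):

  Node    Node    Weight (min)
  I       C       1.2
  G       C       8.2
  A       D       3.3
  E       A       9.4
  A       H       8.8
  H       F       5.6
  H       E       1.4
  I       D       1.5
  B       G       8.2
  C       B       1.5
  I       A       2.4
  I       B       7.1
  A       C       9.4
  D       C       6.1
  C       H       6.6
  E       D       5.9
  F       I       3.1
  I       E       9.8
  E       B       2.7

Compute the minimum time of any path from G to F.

12.5 min

Compare a few routes:
G - B - E - H - F: 8.2+2.7+1.4+5.6 = 17.9
G - B - C - I - F: 8.2+1.5+1.2+3.1 = 14
G - B - I - F: 8.2+7.1+3.1 = 18.4
G - C - I - F: 8.2+1.2+3.1 = 12.5
Cheapest is G - C - I - F at 12.5 min.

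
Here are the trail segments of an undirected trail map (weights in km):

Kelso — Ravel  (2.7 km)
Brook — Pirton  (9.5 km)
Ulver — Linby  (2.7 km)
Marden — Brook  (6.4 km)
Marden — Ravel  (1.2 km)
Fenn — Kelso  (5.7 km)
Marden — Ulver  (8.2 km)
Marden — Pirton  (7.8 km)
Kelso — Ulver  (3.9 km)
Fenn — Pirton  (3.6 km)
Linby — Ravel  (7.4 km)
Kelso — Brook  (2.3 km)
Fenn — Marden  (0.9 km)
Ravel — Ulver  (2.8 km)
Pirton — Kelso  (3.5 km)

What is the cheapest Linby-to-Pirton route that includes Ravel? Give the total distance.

Shortest Linby→Ravel: Linby → Ulver → Ravel = 5.5
Best Ravel to Pirton: Ravel → Marden → Fenn → Pirton costing 5.7
Total via Ravel: 5.5 + 5.7 = 11.2 km.

11.2 km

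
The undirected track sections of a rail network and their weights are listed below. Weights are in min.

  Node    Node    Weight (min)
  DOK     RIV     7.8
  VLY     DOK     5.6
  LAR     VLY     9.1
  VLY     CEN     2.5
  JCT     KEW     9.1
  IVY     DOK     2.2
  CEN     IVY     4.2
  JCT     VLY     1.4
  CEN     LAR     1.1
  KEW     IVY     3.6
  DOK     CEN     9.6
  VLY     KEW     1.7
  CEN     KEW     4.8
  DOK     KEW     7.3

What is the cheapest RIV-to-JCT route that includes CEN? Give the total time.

Shortest RIV→CEN: RIV → DOK → IVY → CEN = 14.2
Best CEN to JCT: CEN → VLY → JCT costing 3.9
Total via CEN: 14.2 + 3.9 = 18.1 min.

18.1 min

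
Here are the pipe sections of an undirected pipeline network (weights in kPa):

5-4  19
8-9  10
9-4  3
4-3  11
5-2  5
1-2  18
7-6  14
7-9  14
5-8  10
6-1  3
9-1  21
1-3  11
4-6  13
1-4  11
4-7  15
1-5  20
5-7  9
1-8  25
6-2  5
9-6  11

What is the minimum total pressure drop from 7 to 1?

Shortest distances from 7:
7: 0
5: 9  (via 7)
2: 14  (via 5)
6: 14  (via 7)
9: 14  (via 7)
4: 15  (via 7)
1: 17  (via 6)
Shortest route: 7–6–1 = 17 kPa.

17 kPa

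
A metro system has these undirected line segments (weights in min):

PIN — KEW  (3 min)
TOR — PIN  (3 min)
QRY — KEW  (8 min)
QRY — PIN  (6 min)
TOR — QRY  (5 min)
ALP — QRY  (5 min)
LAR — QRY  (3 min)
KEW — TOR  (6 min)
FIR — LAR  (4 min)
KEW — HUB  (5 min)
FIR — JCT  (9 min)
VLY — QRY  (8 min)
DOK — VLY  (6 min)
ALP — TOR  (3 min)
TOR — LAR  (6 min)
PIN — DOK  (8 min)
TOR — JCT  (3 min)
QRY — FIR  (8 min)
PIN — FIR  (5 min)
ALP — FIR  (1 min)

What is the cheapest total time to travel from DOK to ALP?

Compare a few routes:
DOK → PIN → QRY → ALP: 8+6+5 = 19
DOK → PIN → TOR → ALP: 8+3+3 = 14
DOK → VLY → QRY → ALP: 6+8+5 = 19
DOK → PIN → KEW → TOR → ALP: 8+3+6+3 = 20
The minimum is 14 min via DOK → PIN → TOR → ALP.

14 min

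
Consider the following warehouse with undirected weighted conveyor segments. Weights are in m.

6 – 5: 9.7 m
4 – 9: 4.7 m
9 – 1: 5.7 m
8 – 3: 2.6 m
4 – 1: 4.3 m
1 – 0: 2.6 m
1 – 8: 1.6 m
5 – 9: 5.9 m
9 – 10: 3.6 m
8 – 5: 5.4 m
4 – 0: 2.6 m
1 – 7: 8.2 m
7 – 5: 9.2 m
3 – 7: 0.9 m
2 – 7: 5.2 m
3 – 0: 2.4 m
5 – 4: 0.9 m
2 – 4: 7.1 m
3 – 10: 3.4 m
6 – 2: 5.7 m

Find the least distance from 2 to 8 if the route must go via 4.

13 m

Shortest 2→4: 2 → 4 = 7.1
Shortest 4→8: 4 → 1 → 8 = 5.9
Total via 4: 7.1 + 5.9 = 13 m.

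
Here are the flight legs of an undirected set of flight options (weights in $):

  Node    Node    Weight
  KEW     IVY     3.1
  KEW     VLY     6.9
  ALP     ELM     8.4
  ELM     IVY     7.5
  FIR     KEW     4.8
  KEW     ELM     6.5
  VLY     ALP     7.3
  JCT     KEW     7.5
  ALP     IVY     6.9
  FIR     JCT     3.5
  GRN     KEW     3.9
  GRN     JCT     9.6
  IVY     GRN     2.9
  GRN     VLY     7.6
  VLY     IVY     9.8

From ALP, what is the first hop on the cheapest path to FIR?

Enumerating some paths:
ALP → VLY → KEW → FIR: 7.3+6.9+4.8 = 19
ALP → IVY → KEW → FIR: 6.9+3.1+4.8 = 14.8
ALP → IVY → GRN → KEW → FIR: 6.9+2.9+3.9+4.8 = 18.5
Cheapest is ALP → IVY → KEW → FIR at $14.8.
So from ALP the first move is to IVY.

IVY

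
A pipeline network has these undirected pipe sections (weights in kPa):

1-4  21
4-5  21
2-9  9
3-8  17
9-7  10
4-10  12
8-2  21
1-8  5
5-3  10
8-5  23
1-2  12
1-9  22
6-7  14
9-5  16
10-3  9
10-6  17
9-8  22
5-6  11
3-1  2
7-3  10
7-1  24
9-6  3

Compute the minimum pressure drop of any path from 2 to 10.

Candidate routes:
2 - 8 - 1 - 3 - 10: 21+5+2+9 = 37
2 - 9 - 6 - 10: 9+3+17 = 29
2 - 9 - 7 - 3 - 10: 9+10+10+9 = 38
2 - 1 - 3 - 10: 12+2+9 = 23
Cheapest is 2 - 1 - 3 - 10 at 23 kPa.

23 kPa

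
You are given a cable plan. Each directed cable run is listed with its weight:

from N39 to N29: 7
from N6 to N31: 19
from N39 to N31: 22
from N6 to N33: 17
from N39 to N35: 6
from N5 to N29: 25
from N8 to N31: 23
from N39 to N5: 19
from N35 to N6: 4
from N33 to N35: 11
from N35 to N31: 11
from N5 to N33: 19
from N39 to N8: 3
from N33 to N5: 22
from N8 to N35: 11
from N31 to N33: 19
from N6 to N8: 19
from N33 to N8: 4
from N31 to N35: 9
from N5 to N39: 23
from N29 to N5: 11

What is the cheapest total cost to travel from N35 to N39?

66

Running Dijkstra from N35:
N35: 0
N6: 4  (via N35)
N31: 11  (via N35)
N33: 21  (via N6)
N8: 23  (via N6)
N5: 43  (via N33)
N39: 66  (via N5)
Shortest route: N35 → N6 → N33 → N5 → N39 = 66.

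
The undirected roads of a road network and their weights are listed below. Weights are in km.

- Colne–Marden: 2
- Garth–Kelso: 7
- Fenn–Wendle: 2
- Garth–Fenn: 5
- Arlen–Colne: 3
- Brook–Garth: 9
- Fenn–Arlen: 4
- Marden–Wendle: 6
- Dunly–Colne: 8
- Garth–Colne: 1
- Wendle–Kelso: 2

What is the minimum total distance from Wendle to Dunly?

Settle nodes by increasing distance from Wendle:
Wendle: 0
Fenn: 2  (via Wendle)
Kelso: 2  (via Wendle)
Marden: 6  (via Wendle)
Arlen: 6  (via Fenn)
Garth: 7  (via Fenn)
Colne: 8  (via Marden)
Dunly: 16  (via Colne)
Shortest route: Wendle–Marden–Colne–Dunly = 16 km.

16 km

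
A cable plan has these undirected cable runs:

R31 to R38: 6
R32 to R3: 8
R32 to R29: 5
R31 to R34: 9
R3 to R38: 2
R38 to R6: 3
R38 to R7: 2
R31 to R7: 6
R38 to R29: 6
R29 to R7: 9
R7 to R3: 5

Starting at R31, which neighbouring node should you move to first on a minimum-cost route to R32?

R38

Enumerating some paths:
R31 → R38 → R29 → R32: 6+6+5 = 17
R31 → R7 → R38 → R3 → R32: 6+2+2+8 = 18
R31 → R38 → R3 → R32: 6+2+8 = 16
R31 → R7 → R3 → R32: 6+5+8 = 19
The minimum is 16 via R31 → R38 → R3 → R32.
So from R31 the first move is to R38.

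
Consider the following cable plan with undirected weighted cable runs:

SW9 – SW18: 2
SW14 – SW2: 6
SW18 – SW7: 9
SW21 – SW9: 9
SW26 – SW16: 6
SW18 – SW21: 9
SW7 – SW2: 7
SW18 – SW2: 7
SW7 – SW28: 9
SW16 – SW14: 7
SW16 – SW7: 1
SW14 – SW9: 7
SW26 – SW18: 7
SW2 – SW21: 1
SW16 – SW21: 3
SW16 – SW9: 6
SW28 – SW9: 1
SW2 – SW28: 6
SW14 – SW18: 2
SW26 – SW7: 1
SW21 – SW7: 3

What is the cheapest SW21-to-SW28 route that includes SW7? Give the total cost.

11

Best SW21 to SW7: SW21–SW7 costing 3
Shortest SW7→SW28: SW7–SW16–SW9–SW28 = 8
Total via SW7: 3 + 8 = 11.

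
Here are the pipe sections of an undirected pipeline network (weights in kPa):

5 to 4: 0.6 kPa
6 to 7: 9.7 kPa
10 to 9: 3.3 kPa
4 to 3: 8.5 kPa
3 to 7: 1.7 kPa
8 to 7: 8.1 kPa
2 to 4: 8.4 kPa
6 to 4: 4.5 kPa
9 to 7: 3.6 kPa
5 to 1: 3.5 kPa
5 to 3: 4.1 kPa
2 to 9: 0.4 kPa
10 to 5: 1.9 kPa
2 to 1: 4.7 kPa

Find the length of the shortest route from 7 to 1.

Compare a few routes:
7–3–4–5–1: 1.7+8.5+0.6+3.5 = 14.3
7–9–2–1: 3.6+0.4+4.7 = 8.7
7–9–10–5–1: 3.6+3.3+1.9+3.5 = 12.3
7–3–5–1: 1.7+4.1+3.5 = 9.3
The minimum is 8.7 kPa via 7–9–2–1.

8.7 kPa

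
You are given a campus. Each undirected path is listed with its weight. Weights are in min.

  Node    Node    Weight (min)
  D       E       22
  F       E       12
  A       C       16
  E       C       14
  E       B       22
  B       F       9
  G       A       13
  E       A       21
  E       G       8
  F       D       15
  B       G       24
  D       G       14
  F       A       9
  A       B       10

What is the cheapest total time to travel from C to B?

26 min

Running Dijkstra from C:
C: 0
E: 14  (via C)
A: 16  (via C)
G: 22  (via E)
F: 25  (via A)
B: 26  (via A)
Shortest route: C → A → B = 26 min.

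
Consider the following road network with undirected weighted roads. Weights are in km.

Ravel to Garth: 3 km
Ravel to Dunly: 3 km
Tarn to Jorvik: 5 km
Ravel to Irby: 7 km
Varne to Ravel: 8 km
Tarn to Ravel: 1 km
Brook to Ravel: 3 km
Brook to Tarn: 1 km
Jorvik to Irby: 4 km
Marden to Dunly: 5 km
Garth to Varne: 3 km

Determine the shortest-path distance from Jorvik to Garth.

Shortest distances from Jorvik:
Jorvik: 0
Irby: 4  (via Jorvik)
Tarn: 5  (via Jorvik)
Brook: 6  (via Tarn)
Ravel: 6  (via Tarn)
Dunly: 9  (via Ravel)
Garth: 9  (via Ravel)
Shortest route: Jorvik → Tarn → Ravel → Garth = 9 km.

9 km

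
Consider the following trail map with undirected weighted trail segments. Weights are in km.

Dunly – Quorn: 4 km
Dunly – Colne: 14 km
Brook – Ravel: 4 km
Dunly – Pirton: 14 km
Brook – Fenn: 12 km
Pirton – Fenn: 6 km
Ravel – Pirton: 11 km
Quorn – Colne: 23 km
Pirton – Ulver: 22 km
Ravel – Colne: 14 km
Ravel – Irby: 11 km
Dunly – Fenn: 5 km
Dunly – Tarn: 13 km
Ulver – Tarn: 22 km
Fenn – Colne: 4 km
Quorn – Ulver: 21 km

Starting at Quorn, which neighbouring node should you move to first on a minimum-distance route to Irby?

Enumerating some paths:
Quorn–Dunly–Fenn–Pirton–Ravel–Irby: 4+5+6+11+11 = 37
Quorn–Dunly–Fenn–Brook–Ravel–Irby: 4+5+12+4+11 = 36
Cheapest is Quorn–Dunly–Fenn–Brook–Ravel–Irby at 36 km.
So from Quorn the first move is to Dunly.

Dunly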